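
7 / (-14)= -1 / 2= -0.50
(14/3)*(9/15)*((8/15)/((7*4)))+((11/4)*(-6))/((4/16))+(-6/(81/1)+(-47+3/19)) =-1447466/12825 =-112.86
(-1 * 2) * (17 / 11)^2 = -578 / 121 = -4.78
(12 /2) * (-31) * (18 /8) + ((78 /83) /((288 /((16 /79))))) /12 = -98787749 /236052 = -418.50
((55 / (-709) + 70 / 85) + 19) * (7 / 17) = 1665986 / 204901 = 8.13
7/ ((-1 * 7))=-1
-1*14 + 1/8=-111/8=-13.88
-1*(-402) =402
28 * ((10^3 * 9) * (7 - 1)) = 1512000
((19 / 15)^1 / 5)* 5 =19 / 15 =1.27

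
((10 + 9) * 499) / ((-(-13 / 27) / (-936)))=-18431064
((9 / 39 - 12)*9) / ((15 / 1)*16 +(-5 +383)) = -459 / 2678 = -0.17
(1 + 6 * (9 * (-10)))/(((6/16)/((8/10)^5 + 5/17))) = -47479432/53125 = -893.73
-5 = -5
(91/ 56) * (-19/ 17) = -247/ 136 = -1.82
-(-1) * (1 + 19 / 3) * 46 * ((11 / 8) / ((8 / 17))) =47311 / 48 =985.65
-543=-543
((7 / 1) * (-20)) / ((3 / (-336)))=15680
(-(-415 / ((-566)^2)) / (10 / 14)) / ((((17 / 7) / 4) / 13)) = 0.04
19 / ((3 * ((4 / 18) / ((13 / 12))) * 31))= 247 / 248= 1.00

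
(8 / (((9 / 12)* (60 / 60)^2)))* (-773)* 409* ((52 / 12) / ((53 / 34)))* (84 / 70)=-8943449216 / 795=-11249621.66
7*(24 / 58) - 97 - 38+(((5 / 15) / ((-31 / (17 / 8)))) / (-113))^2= -132.10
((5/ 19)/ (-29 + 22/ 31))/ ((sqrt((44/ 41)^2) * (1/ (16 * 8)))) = -203360/ 183293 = -1.11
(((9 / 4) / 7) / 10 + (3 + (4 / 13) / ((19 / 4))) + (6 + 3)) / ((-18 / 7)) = -836623 / 177840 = -4.70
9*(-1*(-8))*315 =22680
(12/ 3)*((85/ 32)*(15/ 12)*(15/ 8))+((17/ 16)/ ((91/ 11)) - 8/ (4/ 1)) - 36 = -302131/ 23296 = -12.97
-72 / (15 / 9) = -216 / 5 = -43.20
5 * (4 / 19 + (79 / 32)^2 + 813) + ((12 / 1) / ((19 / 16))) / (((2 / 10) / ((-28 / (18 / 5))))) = 216168445 / 58368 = 3703.54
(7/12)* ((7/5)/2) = 49/120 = 0.41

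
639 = 639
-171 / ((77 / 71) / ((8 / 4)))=-24282 / 77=-315.35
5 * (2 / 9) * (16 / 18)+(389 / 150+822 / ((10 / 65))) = 21653653 / 4050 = 5346.58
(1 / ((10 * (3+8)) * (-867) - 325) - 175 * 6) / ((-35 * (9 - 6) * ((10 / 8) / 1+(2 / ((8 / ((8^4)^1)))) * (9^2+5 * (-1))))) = 401919004 / 3127944665475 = 0.00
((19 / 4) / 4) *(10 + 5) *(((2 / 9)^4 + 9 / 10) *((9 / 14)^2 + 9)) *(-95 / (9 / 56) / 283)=-21908810225 / 69319152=-316.06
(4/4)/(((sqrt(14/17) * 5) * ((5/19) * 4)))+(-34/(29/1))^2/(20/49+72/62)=19 * sqrt(238)/1400+438991/501236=1.09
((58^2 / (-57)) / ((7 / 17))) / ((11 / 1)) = -57188 / 4389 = -13.03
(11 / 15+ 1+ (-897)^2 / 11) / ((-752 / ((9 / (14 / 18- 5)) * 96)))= 977623101 / 49115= 19904.78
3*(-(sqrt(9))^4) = -243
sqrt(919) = 30.32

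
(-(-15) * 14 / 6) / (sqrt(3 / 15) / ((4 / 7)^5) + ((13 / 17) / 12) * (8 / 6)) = -364983091200 / 6611577057121 + 14100712657920 * sqrt(5) / 6611577057121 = 4.71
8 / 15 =0.53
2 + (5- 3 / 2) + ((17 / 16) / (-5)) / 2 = 5.39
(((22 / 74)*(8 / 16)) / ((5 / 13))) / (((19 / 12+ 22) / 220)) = 37752 / 10471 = 3.61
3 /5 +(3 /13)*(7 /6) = 113 /130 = 0.87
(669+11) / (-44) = -15.45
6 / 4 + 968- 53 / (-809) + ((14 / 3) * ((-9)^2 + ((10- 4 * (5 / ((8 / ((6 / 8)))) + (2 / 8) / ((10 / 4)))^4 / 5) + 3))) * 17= 8370571621529569 / 994099200000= 8420.26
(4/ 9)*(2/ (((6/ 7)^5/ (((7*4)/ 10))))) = 117649/ 21870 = 5.38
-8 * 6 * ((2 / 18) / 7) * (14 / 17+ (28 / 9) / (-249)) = -70624 / 114291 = -0.62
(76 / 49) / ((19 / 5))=20 / 49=0.41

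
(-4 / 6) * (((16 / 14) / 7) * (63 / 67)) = -48 / 469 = -0.10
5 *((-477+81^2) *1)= 30420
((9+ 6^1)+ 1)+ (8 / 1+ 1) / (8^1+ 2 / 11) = 171 / 10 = 17.10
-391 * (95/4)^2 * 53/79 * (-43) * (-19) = -152799486275/1264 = -120885669.52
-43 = -43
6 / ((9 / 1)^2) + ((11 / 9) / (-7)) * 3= -85 / 189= -0.45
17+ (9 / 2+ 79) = 201 / 2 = 100.50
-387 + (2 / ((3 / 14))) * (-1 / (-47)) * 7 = -54371 / 141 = -385.61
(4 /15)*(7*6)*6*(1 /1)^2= 336 /5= 67.20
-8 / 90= -4 / 45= -0.09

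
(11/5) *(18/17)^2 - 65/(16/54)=-2507463/11560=-216.91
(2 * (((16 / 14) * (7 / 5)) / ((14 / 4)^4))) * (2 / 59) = 512 / 708295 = 0.00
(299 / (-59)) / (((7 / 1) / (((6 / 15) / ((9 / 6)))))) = -1196 / 6195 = -0.19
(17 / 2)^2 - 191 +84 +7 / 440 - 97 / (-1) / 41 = -583923 / 18040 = -32.37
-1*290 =-290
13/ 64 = 0.20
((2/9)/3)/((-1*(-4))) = 1/54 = 0.02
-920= -920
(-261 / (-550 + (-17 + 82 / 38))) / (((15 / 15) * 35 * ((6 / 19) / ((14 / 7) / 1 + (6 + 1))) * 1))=282663 / 751240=0.38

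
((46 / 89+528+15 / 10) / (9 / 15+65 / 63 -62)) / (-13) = 29718045 / 44003024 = 0.68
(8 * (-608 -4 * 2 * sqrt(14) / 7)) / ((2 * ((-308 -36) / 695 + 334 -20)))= -845120 / 108943 -11120 * sqrt(14) / 762601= -7.81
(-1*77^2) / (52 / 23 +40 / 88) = -2183.46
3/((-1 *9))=-1/3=-0.33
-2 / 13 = -0.15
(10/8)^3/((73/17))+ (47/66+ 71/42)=1027945/359744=2.86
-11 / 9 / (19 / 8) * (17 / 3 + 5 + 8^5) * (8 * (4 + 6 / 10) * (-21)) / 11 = 1013254144 / 855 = 1185092.57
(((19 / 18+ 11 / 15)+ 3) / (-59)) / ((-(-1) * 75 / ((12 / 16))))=-431 / 531000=-0.00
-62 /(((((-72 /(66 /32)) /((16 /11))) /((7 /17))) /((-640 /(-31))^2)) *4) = 179200 /1581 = 113.35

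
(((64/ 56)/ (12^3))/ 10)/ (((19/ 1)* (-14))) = -1/ 4021920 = -0.00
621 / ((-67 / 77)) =-47817 / 67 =-713.69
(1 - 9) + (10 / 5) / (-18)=-73 / 9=-8.11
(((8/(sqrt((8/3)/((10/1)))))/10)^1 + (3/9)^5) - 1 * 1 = -242/243 + 2 * sqrt(15)/5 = 0.55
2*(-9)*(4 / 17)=-72 / 17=-4.24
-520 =-520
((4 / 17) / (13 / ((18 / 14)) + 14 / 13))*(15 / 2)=3510 / 22253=0.16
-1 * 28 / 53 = -28 / 53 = -0.53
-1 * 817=-817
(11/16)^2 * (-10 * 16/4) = -605/32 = -18.91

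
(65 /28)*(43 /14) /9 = 0.79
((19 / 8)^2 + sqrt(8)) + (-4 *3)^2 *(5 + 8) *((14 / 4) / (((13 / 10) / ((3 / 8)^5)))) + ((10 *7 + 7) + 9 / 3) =2 *sqrt(2) + 251937 / 2048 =125.84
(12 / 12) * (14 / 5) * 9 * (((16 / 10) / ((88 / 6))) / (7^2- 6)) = 756 / 11825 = 0.06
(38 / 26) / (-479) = -19 / 6227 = -0.00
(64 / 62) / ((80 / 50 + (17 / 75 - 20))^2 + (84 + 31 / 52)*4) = 585000 / 378939133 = 0.00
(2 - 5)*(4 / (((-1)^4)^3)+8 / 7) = -108 / 7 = -15.43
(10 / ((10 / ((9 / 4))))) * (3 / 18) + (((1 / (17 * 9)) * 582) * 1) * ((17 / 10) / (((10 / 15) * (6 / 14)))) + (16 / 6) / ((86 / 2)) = 39681 / 1720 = 23.07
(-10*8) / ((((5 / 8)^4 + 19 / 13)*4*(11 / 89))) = -94781440 / 945439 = -100.25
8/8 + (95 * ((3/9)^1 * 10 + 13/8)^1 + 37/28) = 473.36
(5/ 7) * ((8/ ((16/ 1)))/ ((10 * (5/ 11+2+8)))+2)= 4611/ 3220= 1.43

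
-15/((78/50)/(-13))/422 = 125/422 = 0.30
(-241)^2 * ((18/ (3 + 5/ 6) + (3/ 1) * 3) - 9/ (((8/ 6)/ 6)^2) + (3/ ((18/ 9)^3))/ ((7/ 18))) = -1567141542/ 161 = -9733798.40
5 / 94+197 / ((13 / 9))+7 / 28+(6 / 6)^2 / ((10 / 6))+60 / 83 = 139978731 / 1014260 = 138.01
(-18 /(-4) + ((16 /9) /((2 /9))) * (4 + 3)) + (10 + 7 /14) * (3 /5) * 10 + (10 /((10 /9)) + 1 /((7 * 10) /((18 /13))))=120593 /910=132.52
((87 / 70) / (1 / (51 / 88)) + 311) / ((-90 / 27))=-5760591 / 61600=-93.52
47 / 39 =1.21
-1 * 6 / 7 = -0.86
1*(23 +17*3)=74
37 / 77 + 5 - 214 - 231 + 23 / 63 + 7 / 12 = -438.57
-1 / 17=-0.06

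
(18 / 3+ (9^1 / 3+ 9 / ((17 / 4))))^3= 6751269 / 4913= 1374.16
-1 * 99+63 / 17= -1620 / 17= -95.29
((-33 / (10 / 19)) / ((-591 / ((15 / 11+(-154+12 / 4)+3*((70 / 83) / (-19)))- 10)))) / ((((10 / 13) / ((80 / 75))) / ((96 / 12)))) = -1152953152 / 6131625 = -188.03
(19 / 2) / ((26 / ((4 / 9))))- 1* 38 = -4427 / 117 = -37.84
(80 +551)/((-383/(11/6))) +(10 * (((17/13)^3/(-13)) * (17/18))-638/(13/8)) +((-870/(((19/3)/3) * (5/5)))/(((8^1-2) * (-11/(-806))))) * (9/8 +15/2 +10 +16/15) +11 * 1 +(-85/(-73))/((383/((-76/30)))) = -597743727552325895/6008192380476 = -99488.11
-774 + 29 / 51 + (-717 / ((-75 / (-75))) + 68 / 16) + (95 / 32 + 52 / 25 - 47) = -62347811 / 40800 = -1528.13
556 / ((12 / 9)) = 417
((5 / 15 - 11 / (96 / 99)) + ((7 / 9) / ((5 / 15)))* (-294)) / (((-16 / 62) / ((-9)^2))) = 56006181 / 256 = 218774.14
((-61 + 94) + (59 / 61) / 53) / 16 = 26687 / 12932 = 2.06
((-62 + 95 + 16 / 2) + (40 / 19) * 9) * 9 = 10251 / 19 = 539.53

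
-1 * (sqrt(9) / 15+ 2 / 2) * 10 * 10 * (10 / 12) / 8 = -25 / 2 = -12.50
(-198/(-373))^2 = 39204/139129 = 0.28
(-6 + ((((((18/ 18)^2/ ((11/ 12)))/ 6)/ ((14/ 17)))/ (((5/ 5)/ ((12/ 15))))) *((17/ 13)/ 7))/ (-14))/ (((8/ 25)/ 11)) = -920030/ 4459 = -206.33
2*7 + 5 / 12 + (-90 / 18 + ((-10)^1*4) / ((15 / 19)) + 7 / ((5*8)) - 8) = -1963 / 40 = -49.08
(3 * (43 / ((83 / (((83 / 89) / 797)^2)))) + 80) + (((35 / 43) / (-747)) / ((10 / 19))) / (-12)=310304368956868645 / 3878796143932056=80.00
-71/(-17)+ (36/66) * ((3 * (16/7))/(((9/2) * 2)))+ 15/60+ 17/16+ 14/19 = 2642851/397936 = 6.64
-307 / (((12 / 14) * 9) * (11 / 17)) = -36533 / 594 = -61.50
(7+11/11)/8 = 1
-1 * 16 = -16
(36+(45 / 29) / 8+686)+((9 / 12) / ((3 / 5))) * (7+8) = 740.94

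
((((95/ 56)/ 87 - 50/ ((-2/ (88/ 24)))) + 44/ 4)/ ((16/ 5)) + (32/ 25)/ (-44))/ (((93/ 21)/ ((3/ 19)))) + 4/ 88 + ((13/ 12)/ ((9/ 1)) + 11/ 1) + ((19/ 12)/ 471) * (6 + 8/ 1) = 31491672225551/ 2548703836800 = 12.36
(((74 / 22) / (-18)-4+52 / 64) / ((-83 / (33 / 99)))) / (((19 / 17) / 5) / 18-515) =-454325 / 17265144072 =-0.00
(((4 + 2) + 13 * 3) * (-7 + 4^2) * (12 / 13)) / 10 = 486 / 13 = 37.38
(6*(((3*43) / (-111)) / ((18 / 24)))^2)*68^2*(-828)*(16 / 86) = -14048673792 / 1369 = -10261996.93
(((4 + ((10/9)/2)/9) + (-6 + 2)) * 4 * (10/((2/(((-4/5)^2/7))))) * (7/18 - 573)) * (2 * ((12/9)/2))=-1319296/15309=-86.18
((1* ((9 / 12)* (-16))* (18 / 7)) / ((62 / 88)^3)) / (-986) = 9199872 / 102808741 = 0.09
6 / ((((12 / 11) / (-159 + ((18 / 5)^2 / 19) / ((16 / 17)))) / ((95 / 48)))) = -1102651 / 640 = -1722.89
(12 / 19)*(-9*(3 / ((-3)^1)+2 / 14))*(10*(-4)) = -194.89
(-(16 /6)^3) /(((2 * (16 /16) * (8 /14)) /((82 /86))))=-18368 /1161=-15.82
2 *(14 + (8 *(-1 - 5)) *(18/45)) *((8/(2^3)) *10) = -104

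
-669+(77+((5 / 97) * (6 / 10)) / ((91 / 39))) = -591.99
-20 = -20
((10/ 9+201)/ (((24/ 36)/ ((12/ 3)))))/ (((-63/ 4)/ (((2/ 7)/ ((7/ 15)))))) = -145520/ 3087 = -47.14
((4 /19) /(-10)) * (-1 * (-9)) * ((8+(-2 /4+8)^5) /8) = -6836679 /12160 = -562.23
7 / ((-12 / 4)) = -7 / 3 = -2.33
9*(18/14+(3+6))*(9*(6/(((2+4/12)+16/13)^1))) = 1364688/973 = 1402.56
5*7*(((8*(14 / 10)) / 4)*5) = 490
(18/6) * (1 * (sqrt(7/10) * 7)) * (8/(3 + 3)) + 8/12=2/3 + 14 * sqrt(70)/5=24.09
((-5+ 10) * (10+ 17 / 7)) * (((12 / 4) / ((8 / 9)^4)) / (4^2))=8562105 / 458752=18.66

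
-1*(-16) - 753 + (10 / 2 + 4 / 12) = -2195 / 3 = -731.67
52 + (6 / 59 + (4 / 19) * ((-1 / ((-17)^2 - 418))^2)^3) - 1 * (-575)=3239528827693271537 / 5165874775910241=627.10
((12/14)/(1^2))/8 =3/28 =0.11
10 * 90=900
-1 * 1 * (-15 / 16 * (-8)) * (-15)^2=-3375 / 2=-1687.50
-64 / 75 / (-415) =64 / 31125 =0.00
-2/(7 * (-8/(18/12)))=0.05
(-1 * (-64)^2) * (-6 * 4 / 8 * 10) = 122880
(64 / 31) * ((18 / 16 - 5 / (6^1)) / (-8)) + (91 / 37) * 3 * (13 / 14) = 46633 / 6882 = 6.78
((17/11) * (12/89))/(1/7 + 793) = 0.00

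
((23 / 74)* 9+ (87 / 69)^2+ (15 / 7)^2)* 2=17222963 / 959077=17.96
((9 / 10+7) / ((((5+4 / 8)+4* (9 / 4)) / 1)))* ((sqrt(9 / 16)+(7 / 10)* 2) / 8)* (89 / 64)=302333 / 1484800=0.20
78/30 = 13/5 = 2.60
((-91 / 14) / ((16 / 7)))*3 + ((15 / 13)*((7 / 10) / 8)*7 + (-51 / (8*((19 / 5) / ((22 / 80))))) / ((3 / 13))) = -155293 / 15808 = -9.82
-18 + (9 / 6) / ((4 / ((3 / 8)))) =-1143 / 64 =-17.86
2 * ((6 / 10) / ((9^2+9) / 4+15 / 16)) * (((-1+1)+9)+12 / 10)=1632 / 3125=0.52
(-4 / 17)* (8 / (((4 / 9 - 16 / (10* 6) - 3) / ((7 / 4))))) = 2520 / 2159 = 1.17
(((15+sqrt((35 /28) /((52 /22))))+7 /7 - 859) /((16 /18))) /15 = -2529 /40+3 * sqrt(1430) /2080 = -63.17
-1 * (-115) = 115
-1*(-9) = 9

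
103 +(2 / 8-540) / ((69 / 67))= -421.11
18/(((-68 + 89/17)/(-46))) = 14076/1067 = 13.19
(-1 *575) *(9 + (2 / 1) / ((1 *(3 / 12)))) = -9775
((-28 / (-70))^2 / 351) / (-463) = -4 / 4062825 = -0.00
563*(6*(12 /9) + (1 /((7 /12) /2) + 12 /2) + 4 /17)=1183426 /119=9944.76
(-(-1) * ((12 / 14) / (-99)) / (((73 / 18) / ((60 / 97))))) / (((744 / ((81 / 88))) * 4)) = -1215 / 2974813072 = -0.00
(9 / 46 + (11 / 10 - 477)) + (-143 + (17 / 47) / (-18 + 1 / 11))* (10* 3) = -4766.31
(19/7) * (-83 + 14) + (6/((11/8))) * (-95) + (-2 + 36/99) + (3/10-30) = -487539/770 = -633.17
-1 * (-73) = 73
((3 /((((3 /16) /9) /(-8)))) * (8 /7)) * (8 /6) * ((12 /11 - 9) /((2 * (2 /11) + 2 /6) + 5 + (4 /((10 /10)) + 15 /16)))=51314688 /39305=1305.55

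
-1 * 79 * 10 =-790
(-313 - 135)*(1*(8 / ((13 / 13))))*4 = -14336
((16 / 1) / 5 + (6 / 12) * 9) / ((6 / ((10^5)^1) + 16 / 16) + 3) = 385000 / 200003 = 1.92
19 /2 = 9.50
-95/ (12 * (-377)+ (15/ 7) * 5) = 665/ 31593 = 0.02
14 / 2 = 7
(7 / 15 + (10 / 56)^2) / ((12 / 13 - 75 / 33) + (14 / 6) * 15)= 838409 / 56589120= 0.01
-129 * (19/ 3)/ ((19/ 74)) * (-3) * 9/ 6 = 14319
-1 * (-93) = 93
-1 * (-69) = 69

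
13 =13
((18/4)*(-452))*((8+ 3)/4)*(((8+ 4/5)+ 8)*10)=-939708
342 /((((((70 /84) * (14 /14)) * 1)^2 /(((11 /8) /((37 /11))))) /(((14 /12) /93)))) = 144837 /57350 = 2.53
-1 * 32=-32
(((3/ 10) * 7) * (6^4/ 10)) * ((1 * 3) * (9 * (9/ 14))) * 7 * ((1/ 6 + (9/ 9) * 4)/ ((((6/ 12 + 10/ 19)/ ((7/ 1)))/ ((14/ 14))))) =12216582/ 13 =939737.08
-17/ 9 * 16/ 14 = -136/ 63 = -2.16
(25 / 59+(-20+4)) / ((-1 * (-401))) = -919 / 23659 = -0.04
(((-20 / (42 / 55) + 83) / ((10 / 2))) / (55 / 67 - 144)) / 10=-79931 / 10072650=-0.01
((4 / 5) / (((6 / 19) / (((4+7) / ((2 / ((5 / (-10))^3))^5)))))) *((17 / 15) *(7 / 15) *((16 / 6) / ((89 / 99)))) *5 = -273581 / 1312358400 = -0.00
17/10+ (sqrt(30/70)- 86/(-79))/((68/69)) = 69 * sqrt(21)/476+ 18833/6715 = 3.47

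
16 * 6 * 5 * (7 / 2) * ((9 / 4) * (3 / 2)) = 5670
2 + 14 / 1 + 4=20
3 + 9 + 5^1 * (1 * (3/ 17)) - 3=168/ 17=9.88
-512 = -512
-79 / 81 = -0.98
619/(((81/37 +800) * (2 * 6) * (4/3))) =22903/474896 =0.05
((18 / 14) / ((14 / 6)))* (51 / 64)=1377 / 3136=0.44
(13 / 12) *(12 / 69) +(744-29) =49348 / 69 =715.19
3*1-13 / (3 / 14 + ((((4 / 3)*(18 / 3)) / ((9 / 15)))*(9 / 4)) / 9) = -99 / 149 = -0.66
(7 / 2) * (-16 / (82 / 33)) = -22.54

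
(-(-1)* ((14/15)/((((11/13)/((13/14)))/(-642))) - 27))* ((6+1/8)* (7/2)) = -14675.33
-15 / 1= -15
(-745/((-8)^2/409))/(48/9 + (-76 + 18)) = 914115/10112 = 90.40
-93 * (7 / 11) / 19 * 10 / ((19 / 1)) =-6510 / 3971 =-1.64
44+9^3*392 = 285812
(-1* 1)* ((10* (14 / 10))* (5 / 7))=-10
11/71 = 0.15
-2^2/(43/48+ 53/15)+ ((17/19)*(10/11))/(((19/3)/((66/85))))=-308292/383743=-0.80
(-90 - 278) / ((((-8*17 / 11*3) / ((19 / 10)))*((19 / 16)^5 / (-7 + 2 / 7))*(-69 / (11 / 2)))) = 2981625856 / 697868955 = 4.27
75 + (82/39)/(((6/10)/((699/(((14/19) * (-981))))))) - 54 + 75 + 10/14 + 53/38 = 137708399/1453842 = 94.72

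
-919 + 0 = -919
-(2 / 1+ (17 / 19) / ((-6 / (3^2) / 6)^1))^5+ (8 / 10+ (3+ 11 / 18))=1811204480053 / 222848910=8127.50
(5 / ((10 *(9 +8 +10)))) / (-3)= -1 / 162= -0.01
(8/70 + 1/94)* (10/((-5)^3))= -411/41125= -0.01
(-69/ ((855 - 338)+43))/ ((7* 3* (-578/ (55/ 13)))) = 253/ 5890976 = 0.00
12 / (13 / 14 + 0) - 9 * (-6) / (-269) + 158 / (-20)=168637 / 34970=4.82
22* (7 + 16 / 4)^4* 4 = 1288408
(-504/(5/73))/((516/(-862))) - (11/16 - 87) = 42583187/3440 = 12378.83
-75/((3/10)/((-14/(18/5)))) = 8750/9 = 972.22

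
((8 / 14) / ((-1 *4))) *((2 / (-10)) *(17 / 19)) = 17 / 665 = 0.03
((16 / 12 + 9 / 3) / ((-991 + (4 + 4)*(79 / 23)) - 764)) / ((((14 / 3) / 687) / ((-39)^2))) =-312433173 / 556262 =-561.67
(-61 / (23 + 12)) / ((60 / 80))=-244 / 105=-2.32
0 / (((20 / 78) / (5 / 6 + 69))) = 0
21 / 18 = 7 / 6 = 1.17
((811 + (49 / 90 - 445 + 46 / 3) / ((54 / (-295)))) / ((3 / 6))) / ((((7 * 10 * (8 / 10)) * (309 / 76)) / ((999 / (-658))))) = -308007499 / 7319592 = -42.08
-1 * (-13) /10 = 13 /10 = 1.30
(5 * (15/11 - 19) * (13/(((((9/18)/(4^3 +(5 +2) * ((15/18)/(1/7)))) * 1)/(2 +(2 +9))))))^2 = 10632078357280900/1089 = 9763157352875.02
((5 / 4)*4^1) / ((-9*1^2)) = -5 / 9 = -0.56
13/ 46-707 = -32509/ 46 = -706.72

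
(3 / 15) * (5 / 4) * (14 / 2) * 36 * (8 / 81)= 56 / 9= 6.22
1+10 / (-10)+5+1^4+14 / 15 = 104 / 15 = 6.93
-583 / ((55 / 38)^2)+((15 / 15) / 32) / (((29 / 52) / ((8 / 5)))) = -2218713 / 7975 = -278.21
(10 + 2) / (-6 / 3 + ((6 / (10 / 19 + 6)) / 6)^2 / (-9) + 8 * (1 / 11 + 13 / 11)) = 18266688 / 12450589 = 1.47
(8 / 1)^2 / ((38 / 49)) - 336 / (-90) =24584 / 285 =86.26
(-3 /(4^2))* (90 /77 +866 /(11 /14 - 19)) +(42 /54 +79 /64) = 40367183 /3769920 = 10.71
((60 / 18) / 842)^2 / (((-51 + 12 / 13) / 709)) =-0.00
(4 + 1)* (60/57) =100/19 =5.26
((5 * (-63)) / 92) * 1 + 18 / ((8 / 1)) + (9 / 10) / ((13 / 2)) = -1548 / 1495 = -1.04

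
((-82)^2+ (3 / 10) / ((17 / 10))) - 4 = 114243 / 17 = 6720.18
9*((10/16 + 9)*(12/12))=693/8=86.62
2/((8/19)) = 19/4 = 4.75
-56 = -56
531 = 531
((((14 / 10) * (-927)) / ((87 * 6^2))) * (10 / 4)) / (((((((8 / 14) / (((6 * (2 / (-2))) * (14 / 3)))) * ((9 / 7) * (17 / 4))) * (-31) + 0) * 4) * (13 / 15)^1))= -0.09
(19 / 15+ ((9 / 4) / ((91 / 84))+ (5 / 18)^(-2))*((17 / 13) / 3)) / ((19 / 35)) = 693938 / 48165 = 14.41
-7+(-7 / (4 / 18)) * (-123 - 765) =27965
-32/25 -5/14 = -1.64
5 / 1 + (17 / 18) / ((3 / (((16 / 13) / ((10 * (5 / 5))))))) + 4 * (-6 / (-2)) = 17.04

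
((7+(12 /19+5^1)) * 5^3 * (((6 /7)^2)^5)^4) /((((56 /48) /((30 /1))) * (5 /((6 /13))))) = 86621364611707396759595721928212480000 /11008207160611709387346941355718297729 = 7.87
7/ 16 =0.44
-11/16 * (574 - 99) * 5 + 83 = -24797/16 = -1549.81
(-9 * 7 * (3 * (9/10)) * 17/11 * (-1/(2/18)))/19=260253/2090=124.52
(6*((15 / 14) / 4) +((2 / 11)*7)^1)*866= 384071 / 154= 2493.97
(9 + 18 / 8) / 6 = 15 / 8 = 1.88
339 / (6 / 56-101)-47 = -1259 / 25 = -50.36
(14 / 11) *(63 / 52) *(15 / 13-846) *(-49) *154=1661321529 / 169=9830304.91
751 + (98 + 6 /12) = 1699 /2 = 849.50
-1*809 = -809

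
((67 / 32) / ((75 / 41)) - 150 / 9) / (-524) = 37253 / 1257600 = 0.03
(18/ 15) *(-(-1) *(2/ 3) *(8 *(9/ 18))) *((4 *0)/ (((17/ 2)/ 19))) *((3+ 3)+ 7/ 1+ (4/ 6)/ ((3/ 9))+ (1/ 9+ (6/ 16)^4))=0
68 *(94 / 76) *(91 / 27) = 145418 / 513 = 283.47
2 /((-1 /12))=-24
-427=-427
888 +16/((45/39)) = 13528/15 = 901.87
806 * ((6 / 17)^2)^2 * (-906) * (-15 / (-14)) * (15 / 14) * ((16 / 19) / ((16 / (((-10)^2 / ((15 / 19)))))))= -354894696000 / 4092529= -86717.70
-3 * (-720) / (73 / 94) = 203040 / 73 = 2781.37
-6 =-6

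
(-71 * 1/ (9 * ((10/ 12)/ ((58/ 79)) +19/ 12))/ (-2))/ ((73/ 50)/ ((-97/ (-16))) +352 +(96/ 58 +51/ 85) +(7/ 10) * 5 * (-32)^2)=144799175/ 393027143289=0.00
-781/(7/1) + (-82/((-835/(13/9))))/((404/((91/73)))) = -86547104869/775713330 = -111.57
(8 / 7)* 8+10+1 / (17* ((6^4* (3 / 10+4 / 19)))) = 19.14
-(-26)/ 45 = 26/ 45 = 0.58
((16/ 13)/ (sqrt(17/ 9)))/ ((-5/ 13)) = -48 * sqrt(17)/ 85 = -2.33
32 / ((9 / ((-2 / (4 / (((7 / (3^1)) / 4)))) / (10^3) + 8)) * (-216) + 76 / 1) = -1535944 / 8016133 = -0.19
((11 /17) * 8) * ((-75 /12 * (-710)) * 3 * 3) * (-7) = -24601500 /17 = -1447147.06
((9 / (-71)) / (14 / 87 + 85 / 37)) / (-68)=28971 / 38203964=0.00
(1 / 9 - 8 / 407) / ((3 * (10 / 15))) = 335 / 7326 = 0.05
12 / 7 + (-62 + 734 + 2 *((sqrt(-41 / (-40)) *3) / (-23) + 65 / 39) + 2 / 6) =14225 / 21-3 *sqrt(410) / 230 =677.12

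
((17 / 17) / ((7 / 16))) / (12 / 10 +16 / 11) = 440 / 511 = 0.86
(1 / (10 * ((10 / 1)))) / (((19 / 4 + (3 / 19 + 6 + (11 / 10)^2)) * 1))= 19 / 23024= 0.00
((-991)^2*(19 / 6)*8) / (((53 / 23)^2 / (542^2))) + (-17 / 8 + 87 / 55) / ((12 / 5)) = 4082797214885462921 / 2966304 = 1376392040359.13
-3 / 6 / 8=-1 / 16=-0.06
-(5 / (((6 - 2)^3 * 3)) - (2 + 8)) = 1915 / 192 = 9.97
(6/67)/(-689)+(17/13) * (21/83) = 0.33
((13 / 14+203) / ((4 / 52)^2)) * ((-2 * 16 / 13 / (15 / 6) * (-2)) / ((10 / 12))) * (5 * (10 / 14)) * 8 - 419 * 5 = 113914625 / 49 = 2324788.27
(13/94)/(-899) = -13/84506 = -0.00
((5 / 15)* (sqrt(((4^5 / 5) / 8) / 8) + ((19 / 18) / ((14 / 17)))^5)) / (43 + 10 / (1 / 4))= 4* sqrt(5) / 1245 + 3515706497843 / 253047499987968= 0.02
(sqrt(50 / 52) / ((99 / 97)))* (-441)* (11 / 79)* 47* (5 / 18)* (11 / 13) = -61432525* sqrt(26) / 480636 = -651.73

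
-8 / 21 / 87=-8 / 1827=-0.00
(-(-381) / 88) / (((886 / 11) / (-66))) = -12573 / 3544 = -3.55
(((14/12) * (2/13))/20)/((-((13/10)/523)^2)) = -9573515/6591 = -1452.51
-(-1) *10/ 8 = 5/ 4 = 1.25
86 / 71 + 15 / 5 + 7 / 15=4.68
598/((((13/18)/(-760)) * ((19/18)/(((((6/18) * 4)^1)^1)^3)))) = -1413120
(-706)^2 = 498436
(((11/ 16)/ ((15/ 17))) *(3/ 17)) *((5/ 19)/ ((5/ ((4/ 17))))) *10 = 11/ 646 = 0.02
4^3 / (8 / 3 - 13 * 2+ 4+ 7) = -192 / 37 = -5.19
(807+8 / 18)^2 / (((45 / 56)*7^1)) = 422474312 / 3645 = 115905.16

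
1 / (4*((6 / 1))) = 1 / 24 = 0.04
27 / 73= 0.37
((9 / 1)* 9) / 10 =81 / 10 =8.10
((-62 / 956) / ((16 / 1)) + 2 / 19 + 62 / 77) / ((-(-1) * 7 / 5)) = 50708915 / 78323168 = 0.65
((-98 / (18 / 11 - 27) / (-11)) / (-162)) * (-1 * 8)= -392 / 22599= -0.02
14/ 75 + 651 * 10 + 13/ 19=9277991/ 1425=6510.87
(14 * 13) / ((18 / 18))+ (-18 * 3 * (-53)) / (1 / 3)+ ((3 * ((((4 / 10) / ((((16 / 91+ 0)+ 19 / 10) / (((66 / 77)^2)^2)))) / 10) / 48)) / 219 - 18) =2069316856952 / 236493355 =8750.00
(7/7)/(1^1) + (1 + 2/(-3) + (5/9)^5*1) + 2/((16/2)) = 386477/236196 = 1.64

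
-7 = -7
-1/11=-0.09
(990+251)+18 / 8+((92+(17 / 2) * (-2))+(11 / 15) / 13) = 1028279 / 780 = 1318.31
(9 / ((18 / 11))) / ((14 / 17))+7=383 / 28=13.68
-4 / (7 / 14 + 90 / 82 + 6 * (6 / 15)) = -1640 / 1639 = -1.00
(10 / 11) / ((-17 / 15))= -150 / 187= -0.80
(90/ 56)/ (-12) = -15/ 112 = -0.13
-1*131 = -131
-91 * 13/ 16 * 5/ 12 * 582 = -573755/ 32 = -17929.84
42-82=-40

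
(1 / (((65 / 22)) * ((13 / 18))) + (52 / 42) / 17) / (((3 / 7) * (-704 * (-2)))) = 81671 / 91016640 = 0.00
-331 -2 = -333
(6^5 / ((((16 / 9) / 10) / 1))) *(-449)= -19639260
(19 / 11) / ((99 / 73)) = 1387 / 1089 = 1.27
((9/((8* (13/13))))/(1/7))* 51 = 3213/8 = 401.62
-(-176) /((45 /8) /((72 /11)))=1024 /5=204.80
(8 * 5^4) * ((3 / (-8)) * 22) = -41250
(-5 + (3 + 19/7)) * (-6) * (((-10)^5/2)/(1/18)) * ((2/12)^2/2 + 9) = 243375000/7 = 34767857.14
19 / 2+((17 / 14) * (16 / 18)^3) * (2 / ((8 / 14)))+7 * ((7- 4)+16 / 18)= 39.71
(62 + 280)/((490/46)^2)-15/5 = 843/60025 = 0.01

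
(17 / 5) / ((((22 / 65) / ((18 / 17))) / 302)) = 35334 / 11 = 3212.18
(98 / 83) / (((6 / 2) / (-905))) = -88690 / 249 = -356.18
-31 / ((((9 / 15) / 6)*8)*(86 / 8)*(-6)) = 155 / 258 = 0.60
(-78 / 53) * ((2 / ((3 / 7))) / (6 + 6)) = -91 / 159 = -0.57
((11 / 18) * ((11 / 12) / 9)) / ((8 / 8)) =121 / 1944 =0.06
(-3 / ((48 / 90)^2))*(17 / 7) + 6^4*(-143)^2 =11872841517 / 448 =26501878.39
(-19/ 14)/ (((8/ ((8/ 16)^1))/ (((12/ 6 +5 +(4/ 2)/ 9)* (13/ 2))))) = -16055/ 4032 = -3.98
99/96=33/32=1.03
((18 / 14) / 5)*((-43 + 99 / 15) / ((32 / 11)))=-1287 / 400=-3.22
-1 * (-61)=61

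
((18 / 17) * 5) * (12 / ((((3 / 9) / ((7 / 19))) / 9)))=204120 / 323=631.95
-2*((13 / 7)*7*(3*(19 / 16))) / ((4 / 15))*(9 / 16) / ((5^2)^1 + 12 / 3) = -100035 / 14848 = -6.74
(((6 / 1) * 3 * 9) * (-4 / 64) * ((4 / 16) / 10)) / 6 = -27 / 640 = -0.04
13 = 13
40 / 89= 0.45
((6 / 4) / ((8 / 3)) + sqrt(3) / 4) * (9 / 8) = 9 * sqrt(3) / 32 + 81 / 128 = 1.12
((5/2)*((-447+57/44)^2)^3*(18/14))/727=34660310297846.51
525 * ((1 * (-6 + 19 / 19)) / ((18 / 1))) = -875 / 6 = -145.83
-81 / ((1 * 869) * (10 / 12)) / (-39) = 162 / 56485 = 0.00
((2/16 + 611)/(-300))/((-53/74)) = 180893/63600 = 2.84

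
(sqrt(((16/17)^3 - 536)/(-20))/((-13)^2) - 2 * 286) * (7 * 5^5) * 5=-62562500 + 21875 * sqrt(55872030)/48841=-62559152.19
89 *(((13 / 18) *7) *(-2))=-899.89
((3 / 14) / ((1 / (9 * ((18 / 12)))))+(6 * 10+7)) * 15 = 29355 / 28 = 1048.39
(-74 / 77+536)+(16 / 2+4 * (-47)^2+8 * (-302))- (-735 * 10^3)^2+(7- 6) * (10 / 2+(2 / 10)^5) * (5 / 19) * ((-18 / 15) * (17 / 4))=-2469841140071537901 / 4571875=-540224993043.67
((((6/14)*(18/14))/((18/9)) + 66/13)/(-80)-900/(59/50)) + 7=-4544709361/6013280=-755.78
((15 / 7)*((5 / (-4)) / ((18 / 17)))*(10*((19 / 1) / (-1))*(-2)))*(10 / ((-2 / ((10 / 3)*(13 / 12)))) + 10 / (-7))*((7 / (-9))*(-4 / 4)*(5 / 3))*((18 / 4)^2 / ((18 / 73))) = 36179028125 / 18144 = 1993994.05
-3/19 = -0.16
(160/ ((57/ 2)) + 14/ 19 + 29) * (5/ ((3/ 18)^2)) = 120900/ 19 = 6363.16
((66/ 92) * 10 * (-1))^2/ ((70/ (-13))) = -70785/ 7406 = -9.56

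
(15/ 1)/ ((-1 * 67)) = -15/ 67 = -0.22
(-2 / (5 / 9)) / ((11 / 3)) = -54 / 55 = -0.98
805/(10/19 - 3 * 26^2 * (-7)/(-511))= -1116535/37802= -29.54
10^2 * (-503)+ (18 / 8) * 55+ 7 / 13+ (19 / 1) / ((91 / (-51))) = -18267835 / 364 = -50186.36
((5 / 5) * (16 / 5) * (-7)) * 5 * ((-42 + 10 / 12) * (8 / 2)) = 55328 / 3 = 18442.67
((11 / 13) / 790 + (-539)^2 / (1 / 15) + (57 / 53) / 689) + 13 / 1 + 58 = 125718169294909 / 28848430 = 4357886.00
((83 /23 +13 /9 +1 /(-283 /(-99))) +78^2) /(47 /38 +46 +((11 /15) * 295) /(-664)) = 129.81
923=923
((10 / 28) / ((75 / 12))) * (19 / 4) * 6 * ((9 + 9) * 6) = 6156 / 35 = 175.89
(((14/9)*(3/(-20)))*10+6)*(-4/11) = -4/3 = -1.33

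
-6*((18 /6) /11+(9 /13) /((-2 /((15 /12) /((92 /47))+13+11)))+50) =-250.46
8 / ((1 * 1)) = 8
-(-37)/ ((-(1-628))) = 37/ 627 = 0.06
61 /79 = 0.77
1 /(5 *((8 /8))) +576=2881 /5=576.20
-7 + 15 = 8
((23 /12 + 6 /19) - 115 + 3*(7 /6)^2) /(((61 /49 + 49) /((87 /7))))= -1257585 /46778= -26.88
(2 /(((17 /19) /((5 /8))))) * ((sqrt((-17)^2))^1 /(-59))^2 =1615 /13924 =0.12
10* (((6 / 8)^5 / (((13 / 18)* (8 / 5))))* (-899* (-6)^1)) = 147458475 / 13312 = 11077.11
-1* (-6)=6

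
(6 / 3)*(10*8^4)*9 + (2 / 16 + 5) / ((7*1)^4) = 14161674281 / 19208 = 737280.00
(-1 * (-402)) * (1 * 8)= 3216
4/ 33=0.12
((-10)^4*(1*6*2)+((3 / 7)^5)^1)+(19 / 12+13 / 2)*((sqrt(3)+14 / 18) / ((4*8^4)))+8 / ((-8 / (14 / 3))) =97*sqrt(3) / 196608+3568603565466097 / 29739515904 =119995.35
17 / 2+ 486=989 / 2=494.50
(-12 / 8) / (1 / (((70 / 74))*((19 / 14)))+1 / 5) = -95 / 62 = -1.53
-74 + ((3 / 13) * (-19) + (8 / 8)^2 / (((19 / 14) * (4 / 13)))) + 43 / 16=-289691 / 3952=-73.30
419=419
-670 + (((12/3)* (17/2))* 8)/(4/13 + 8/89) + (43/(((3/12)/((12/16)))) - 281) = -15854/115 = -137.86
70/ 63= 1.11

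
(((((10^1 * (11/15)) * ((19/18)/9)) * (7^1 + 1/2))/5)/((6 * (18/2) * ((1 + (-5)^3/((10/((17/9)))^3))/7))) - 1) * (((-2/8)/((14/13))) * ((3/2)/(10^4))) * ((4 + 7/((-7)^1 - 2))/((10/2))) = -63713/46317600000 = -0.00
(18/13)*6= 8.31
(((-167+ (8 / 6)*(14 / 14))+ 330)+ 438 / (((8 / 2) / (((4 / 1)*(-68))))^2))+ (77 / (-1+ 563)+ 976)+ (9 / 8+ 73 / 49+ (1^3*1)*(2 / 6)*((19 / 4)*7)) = 669657904169 / 330456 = 2026466.17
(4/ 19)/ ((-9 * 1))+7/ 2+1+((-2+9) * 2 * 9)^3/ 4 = 171033679/ 342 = 500098.48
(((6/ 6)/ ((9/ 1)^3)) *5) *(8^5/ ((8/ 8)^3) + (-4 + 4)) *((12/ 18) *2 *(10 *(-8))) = -23972.93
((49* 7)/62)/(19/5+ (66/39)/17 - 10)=-54145/59706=-0.91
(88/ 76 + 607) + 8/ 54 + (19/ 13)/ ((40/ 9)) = 608.63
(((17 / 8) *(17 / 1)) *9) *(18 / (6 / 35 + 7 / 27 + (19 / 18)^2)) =66364515 / 17519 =3788.15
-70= -70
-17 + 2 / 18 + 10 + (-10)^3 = -9062 / 9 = -1006.89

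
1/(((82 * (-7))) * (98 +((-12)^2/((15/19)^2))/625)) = -15625/882252924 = -0.00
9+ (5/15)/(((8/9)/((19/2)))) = 201/16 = 12.56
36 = 36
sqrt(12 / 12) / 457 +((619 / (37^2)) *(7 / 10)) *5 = 1982919 / 1251266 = 1.58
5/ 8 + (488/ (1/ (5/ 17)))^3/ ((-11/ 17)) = -116214256105/ 25432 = -4569607.43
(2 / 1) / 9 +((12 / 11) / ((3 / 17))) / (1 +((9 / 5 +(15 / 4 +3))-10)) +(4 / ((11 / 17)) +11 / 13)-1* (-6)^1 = -19 / 39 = -0.49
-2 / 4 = -1 / 2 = -0.50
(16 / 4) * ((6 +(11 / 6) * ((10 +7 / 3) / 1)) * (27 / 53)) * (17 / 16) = 26265 / 424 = 61.95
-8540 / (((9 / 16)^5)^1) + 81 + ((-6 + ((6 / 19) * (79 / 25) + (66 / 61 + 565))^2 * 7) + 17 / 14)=1457134606625898189317 / 694044747978750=2099482.22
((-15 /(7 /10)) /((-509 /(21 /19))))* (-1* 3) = -1350 /9671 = -0.14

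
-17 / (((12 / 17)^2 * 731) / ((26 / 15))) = -3757 / 46440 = -0.08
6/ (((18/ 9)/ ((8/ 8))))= 3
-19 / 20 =-0.95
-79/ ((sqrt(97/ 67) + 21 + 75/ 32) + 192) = -1167170016/ 3181454699 + 80896 * sqrt(6499)/ 3181454699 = -0.36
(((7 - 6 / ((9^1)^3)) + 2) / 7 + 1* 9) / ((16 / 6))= 8747 / 2268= 3.86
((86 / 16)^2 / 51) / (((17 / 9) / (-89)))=-493683 / 18496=-26.69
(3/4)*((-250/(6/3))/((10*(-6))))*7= 175/16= 10.94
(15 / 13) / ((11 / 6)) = 90 / 143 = 0.63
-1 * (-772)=772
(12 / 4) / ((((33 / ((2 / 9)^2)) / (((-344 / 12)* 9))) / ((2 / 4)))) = -172 / 297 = -0.58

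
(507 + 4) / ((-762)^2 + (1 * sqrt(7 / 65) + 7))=0.00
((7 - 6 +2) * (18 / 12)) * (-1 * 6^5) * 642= -22464864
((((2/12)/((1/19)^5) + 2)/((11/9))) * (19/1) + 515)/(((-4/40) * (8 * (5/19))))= -243803953/8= -30475494.12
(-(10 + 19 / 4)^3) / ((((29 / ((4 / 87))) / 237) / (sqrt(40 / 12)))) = -16224941* sqrt(30) / 40368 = -2201.44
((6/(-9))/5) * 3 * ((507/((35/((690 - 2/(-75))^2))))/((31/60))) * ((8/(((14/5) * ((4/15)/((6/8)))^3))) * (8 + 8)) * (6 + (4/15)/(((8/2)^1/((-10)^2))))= -522445345173648/7595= -68788063880.66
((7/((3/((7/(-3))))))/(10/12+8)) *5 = -490/159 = -3.08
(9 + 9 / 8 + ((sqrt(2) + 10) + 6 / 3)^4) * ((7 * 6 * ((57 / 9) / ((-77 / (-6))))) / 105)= 532608 * sqrt(2) / 385 + 683335 / 154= 6393.66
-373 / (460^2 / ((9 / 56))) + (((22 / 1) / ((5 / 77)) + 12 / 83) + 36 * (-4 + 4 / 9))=207467258009 / 983516800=210.94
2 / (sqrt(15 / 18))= 2.19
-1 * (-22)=22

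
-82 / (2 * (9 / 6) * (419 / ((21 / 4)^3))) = -9.44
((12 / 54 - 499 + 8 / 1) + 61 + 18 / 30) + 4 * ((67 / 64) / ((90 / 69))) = -613393 / 1440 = -425.97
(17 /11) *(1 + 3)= 68 /11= 6.18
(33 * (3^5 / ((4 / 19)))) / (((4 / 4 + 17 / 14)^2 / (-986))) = -7361169354 / 961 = -7659905.68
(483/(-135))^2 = 25921/2025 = 12.80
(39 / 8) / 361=39 / 2888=0.01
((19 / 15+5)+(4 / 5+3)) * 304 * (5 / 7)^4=5738000 / 7203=796.61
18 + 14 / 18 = 169 / 9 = 18.78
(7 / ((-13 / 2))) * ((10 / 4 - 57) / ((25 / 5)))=11.74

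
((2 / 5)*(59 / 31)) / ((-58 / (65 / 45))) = -767 / 40455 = -0.02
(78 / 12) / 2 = 13 / 4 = 3.25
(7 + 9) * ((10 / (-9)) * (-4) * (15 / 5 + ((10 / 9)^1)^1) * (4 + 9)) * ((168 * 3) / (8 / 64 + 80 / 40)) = 137912320 / 153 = 901387.71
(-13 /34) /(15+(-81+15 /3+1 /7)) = 91 /14484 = 0.01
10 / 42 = 5 / 21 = 0.24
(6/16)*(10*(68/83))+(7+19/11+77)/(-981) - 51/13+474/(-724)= -6713862763/4214943018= -1.59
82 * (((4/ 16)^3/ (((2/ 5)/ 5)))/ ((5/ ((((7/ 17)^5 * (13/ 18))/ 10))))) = 8958131/ 3271350528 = 0.00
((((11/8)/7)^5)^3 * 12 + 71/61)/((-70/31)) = -91913743890616018929797919067/178315168701382077499446394880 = -0.52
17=17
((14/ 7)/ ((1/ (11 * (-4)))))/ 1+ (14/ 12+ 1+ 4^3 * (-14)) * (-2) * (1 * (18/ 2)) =16001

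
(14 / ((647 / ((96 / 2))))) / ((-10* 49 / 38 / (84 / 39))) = -7296 / 42055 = -0.17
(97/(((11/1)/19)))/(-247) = -97/143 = -0.68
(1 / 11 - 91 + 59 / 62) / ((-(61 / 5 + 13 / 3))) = 920265 / 169136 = 5.44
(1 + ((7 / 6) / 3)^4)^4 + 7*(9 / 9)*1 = 983013469883253339073 / 121439531096594251776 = 8.09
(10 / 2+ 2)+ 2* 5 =17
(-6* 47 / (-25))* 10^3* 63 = 710640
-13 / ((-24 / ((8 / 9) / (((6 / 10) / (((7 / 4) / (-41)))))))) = -455 / 13284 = -0.03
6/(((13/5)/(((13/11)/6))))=5/11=0.45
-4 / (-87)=4 / 87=0.05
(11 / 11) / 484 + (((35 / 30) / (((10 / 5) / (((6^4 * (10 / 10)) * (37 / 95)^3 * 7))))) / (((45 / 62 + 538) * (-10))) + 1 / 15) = 2224231917013 / 207905944042500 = 0.01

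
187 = 187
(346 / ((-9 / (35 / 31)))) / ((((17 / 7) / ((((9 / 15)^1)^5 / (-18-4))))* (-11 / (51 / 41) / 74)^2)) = 191761234812 / 43349838125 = 4.42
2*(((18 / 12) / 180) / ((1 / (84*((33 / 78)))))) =77 / 130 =0.59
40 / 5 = 8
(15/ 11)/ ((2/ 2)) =15/ 11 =1.36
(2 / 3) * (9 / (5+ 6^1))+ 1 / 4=35 / 44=0.80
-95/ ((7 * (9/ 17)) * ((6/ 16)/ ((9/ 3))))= -12920/ 63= -205.08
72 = 72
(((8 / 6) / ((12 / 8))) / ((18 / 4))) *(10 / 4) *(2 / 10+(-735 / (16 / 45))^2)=5469778381 / 2592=2110254.01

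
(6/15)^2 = 4/25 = 0.16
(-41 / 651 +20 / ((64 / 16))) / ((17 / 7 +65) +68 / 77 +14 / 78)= 459602 / 6376049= 0.07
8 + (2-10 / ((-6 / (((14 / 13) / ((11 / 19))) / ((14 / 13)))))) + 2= 491 / 33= 14.88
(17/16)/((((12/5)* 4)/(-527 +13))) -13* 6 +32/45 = -772859/5760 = -134.18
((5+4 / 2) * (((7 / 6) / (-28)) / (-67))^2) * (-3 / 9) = -7 / 7756992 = -0.00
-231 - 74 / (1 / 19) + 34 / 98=-80196 / 49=-1636.65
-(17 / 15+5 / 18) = -127 / 90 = -1.41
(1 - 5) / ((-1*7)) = 4 / 7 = 0.57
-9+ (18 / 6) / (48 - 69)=-64 / 7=-9.14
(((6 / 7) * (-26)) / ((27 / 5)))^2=67600 / 3969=17.03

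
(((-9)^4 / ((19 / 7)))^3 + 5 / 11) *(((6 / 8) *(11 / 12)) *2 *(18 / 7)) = 2397614942648493 / 48013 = 49936786758.76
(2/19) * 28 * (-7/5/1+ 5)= 1008/95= 10.61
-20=-20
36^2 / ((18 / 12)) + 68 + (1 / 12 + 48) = 11761 / 12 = 980.08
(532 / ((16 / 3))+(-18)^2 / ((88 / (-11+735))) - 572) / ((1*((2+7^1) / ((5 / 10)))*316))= 96509 / 250272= 0.39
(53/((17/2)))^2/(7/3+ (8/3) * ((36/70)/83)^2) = 284462654700/17072896663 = 16.66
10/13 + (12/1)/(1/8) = 1258/13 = 96.77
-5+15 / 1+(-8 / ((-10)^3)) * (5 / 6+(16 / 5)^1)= 37621 / 3750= 10.03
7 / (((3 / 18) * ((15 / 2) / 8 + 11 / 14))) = 4704 / 193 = 24.37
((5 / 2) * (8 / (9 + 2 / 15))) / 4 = 75 / 137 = 0.55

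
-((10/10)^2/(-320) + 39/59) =-12421/18880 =-0.66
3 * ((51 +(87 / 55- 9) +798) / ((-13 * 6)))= -46287 / 1430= -32.37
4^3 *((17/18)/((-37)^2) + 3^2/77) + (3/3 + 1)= 9036218/948717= 9.52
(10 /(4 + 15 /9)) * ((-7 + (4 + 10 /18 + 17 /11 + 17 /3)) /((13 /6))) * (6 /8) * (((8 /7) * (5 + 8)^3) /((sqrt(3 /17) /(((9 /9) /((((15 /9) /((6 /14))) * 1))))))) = 5743296 * sqrt(51) /9163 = 4476.19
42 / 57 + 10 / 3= 4.07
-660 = -660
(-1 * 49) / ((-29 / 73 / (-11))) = -39347 / 29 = -1356.79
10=10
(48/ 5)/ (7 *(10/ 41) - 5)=-656/ 225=-2.92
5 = 5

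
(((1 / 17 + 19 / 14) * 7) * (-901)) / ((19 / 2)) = -17861 / 19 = -940.05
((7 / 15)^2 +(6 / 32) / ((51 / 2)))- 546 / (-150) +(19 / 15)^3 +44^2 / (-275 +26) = -1.88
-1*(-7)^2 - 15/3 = -54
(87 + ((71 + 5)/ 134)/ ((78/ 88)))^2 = 52442374009/ 6827769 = 7680.75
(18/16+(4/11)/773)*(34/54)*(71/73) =92406713/134075304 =0.69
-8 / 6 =-4 / 3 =-1.33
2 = 2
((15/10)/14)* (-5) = -0.54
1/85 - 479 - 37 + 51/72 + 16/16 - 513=-2095651/2040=-1027.28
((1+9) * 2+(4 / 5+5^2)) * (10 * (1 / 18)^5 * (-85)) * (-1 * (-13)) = -253045 / 944784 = -0.27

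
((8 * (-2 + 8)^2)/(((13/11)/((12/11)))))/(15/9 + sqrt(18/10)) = 64800/143 -23328 * sqrt(5)/143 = 88.37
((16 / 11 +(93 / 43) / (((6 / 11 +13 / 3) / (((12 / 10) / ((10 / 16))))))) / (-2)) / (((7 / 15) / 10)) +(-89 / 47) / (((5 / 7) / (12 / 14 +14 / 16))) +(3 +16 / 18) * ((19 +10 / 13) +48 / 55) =543403621759 / 10659481560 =50.98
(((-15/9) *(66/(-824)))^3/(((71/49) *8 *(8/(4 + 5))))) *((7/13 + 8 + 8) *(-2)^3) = -15774845625/516396554752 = -0.03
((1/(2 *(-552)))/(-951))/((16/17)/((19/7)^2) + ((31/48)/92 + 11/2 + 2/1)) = 24548/196771249281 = 0.00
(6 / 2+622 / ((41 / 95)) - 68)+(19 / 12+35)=695099 / 492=1412.80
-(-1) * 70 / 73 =70 / 73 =0.96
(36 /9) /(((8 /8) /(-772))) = -3088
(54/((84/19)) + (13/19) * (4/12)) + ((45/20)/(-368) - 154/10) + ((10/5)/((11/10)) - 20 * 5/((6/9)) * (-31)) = 150172130399/32303040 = 4648.85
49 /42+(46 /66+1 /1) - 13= -223 /22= -10.14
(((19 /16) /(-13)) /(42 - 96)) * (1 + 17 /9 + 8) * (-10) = -4655 /25272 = -0.18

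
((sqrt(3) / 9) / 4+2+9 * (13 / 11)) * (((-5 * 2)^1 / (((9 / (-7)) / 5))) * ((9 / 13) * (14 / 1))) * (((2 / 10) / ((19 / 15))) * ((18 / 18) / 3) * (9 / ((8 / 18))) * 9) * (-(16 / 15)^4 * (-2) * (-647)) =-5198374895616 / 67925 - 1038843904 * sqrt(3) / 6175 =-76822488.48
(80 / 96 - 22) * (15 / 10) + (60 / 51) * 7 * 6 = 1201 / 68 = 17.66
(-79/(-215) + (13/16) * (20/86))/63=319/36120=0.01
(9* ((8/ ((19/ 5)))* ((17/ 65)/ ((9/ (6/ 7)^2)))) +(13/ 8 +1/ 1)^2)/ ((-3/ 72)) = -16952301/ 96824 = -175.08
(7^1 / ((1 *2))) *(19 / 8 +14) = 917 / 16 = 57.31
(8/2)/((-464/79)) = -79/116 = -0.68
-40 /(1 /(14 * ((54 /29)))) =-30240 /29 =-1042.76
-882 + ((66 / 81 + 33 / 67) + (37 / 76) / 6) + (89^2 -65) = 1918008623 / 274968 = 6975.39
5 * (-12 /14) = -30 /7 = -4.29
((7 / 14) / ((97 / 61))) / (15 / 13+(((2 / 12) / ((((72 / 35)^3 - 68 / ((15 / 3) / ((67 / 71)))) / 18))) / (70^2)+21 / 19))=378696750328 / 2720647072023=0.14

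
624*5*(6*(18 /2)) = 168480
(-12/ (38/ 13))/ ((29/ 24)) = -3.40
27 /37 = 0.73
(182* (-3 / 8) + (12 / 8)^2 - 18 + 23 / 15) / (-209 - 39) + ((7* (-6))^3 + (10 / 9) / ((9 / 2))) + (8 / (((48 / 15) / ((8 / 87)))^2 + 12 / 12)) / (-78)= -2931240771996673 / 39564621720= -74087.42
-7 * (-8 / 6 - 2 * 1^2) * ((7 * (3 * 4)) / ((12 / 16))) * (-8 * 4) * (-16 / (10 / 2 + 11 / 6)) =8028160 / 41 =195808.78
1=1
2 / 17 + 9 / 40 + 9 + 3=8393 / 680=12.34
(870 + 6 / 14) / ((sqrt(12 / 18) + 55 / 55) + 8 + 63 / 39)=16396263 / 198779 -1029717 *sqrt(6) / 397558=76.14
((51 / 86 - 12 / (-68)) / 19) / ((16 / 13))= 14625 / 444448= 0.03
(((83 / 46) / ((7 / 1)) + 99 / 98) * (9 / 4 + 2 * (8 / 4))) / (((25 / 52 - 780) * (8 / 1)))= -92885 / 73092712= -0.00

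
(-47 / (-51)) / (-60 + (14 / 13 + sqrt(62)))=-234013 / 14695089-7943 * sqrt(62) / 29390178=-0.02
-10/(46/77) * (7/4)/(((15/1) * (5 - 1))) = -539/1104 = -0.49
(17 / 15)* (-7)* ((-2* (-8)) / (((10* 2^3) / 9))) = -357 / 25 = -14.28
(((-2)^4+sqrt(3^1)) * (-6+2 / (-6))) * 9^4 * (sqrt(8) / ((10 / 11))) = 457083 * sqrt(2) * (-16 - sqrt(3)) / 5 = -2292445.55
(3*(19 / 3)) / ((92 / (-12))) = -57 / 23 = -2.48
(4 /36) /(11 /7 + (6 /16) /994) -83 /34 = -9066385 /3824694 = -2.37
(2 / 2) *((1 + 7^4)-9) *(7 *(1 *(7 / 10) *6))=351771 / 5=70354.20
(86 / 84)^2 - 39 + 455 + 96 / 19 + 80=16828411 / 33516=502.10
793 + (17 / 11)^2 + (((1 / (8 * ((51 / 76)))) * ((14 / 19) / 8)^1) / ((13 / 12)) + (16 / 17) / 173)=7359437639 / 9252386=795.41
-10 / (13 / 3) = -30 / 13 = -2.31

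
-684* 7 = -4788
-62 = -62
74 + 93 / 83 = 6235 / 83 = 75.12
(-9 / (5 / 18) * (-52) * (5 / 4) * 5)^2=110880900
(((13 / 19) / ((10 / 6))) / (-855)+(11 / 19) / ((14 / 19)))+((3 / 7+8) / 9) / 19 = 948979 / 1137150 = 0.83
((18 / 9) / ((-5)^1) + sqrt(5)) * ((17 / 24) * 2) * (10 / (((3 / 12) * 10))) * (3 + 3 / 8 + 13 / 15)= -8653 / 900 + 8653 * sqrt(5) / 360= 44.13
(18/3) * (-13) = -78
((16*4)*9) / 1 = 576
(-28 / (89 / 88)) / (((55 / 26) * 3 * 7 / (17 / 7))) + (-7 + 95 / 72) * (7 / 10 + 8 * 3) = -141.82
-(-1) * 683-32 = 651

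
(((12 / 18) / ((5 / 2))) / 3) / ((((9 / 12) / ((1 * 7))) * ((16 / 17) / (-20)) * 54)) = -238 / 729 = -0.33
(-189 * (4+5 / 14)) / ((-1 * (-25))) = -1647 / 50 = -32.94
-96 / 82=-48 / 41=-1.17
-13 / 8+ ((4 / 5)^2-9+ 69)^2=18377923 / 5000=3675.58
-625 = -625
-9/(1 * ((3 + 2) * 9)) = -1/5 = -0.20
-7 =-7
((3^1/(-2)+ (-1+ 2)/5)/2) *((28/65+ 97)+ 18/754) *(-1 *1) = 91851/1450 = 63.35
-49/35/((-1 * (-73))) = -7/365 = -0.02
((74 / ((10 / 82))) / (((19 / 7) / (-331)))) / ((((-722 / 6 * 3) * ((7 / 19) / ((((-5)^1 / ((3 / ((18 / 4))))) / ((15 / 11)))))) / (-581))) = 3209093657 / 1805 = 1777891.22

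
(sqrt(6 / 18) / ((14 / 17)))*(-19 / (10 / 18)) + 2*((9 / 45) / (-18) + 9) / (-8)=-969*sqrt(3) / 70 -809 / 360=-26.22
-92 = -92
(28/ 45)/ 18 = 14/ 405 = 0.03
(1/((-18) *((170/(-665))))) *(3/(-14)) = -19/408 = -0.05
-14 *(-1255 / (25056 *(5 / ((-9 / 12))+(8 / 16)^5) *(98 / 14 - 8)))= 2510 / 23751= 0.11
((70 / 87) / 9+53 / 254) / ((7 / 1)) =59279 / 1392174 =0.04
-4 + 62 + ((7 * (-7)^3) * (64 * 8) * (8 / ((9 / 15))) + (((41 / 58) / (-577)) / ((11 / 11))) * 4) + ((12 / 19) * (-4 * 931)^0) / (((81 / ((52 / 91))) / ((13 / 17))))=-16743161195993392 / 1021499451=-16390768.67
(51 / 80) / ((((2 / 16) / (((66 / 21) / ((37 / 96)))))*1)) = 53856 / 1295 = 41.59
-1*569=-569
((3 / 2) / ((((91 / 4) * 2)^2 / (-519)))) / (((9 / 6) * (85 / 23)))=-47748 / 703885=-0.07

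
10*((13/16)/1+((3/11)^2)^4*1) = 13933852145/1714871048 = 8.13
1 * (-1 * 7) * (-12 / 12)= 7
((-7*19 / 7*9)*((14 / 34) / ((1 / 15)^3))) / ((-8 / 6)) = 12119625 / 68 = 178229.78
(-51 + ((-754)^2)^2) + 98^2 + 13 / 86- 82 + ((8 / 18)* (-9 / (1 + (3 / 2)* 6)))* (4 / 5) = 694902471212687 / 2150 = 323210451726.83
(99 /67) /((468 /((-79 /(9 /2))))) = -869 /15678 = -0.06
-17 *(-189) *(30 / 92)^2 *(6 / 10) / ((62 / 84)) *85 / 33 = 258084225 / 360778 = 715.35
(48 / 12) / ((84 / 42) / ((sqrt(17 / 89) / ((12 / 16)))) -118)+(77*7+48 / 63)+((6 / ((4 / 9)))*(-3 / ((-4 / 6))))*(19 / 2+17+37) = 698885415463 / 158933208 -24*sqrt(1513) / 946031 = 4397.35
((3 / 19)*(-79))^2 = 56169 / 361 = 155.59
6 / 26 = 3 / 13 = 0.23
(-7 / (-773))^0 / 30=1 / 30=0.03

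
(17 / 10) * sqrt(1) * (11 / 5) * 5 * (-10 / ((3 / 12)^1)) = -748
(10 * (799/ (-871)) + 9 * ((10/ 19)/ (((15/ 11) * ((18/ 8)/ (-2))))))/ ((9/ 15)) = -3043630/ 148941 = -20.44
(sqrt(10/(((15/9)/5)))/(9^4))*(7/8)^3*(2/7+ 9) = 3185*sqrt(30)/3359232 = 0.01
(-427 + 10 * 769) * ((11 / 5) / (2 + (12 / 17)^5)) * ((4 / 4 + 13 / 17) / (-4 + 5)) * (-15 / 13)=-300273446385 / 20075549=-14957.17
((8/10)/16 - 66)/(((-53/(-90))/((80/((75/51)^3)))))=-466577784/165625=-2817.07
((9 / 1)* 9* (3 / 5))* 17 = 4131 / 5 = 826.20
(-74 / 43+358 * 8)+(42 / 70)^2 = 3077337 / 1075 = 2862.64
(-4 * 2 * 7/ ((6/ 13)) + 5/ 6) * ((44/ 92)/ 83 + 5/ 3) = -1154149/ 5727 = -201.53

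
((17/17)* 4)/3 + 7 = 8.33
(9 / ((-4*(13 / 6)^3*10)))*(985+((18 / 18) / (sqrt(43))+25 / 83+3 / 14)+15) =-282511557 / 12764570 - 243*sqrt(43) / 472355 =-22.14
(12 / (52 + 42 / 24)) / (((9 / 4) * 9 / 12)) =256 / 1935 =0.13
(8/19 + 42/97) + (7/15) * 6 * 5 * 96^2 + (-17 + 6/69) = 5468517611/42389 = 129007.94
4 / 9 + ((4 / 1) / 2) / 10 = 29 / 45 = 0.64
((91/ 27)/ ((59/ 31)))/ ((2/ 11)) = 31031/ 3186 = 9.74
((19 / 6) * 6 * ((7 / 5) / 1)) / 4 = 133 / 20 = 6.65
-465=-465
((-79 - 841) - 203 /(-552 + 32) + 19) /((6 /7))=-1050.71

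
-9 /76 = -0.12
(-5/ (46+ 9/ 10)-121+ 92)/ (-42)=13651/ 19698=0.69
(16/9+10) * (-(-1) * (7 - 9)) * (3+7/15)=-81.66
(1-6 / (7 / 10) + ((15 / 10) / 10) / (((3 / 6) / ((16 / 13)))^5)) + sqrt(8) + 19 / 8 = 2 * sqrt(2) + 869054829 / 103962040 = 11.19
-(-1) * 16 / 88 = 2 / 11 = 0.18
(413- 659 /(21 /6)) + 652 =6137 /7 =876.71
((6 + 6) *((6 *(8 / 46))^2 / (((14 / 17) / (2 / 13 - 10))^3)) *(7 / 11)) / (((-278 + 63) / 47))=418396722167808 / 134683053505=3106.53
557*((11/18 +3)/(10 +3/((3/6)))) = 36205/288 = 125.71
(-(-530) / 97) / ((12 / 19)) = 8.65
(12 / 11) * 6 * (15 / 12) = 90 / 11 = 8.18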